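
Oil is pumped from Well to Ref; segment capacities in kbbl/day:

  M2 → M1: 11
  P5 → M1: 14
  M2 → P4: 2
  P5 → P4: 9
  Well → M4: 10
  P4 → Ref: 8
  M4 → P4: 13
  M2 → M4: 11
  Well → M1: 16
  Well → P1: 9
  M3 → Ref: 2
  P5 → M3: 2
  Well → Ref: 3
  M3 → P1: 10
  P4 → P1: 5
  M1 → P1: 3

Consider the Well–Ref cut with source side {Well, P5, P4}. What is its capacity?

Edges leaving {Well, P5, P4}: Well→M4 (10), Well→M1 (16), Well→P1 (9), Well→Ref (3), P5→M3 (2), P5→M1 (14), P4→P1 (5), P4→Ref (8).
Cut capacity = 10 + 16 + 9 + 3 + 2 + 14 + 5 + 8 = 67.

67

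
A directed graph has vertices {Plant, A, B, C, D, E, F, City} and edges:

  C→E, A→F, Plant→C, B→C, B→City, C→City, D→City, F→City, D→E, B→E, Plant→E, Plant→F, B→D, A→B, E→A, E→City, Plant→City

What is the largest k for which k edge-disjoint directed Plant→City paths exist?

4

Assign every edge capacity 1; by Menger, the answer equals the max flow.
Path Plant→City (+1); total 1.
Path Plant→C→City (+1); total 2.
Path Plant→E→City (+1); total 3.
Path Plant→F→City (+1); total 4.
No residual Plant→City path; max flow = 4.
Certifying cut of size 4: {Plant→C, Plant→City, Plant→E, Plant→F}.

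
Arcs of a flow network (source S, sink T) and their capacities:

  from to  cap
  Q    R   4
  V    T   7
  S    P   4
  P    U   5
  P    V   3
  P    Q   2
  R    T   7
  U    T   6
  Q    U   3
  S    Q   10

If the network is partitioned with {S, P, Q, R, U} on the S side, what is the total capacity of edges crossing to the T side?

16

Edges leaving {S, P, Q, R, U}: P→V (3), R→T (7), U→T (6).
Cut capacity = 3 + 7 + 6 = 16.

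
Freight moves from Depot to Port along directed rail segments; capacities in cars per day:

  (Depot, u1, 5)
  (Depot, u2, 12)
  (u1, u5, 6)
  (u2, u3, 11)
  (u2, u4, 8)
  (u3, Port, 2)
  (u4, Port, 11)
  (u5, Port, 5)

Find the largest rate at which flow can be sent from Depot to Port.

Augment Depot→u1→u5→Port: bottleneck 5, flow now 5.
Augment Depot→u2→u3→Port: bottleneck 2, flow now 7.
Augment Depot→u2→u4→Port: bottleneck 8, flow now 15.
No augmenting path remains; maximum flow = 15.
In the residual graph, reachable from Depot: {Depot, u2, u3}.
Min-cut edges: Depot→u1 (5), u2→u4 (8), u3→Port (2); capacity 5 + 8 + 2 = 15.
This cut is saturated, so no flow can exceed 15.

15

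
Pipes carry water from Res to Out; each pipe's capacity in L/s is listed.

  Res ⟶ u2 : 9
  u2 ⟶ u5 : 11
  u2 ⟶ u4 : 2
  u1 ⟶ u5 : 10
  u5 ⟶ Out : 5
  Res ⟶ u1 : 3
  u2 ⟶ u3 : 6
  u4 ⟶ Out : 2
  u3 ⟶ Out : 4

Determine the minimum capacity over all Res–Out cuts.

11

Augment Res→u1→u5→Out: bottleneck 3, flow now 3.
Augment Res→u2→u3→Out: bottleneck 4, flow now 7.
Augment Res→u2→u4→Out: bottleneck 2, flow now 9.
Augment Res→u2→u5→Out: bottleneck 2, flow now 11.
No augmenting path remains; maximum flow = 11.
By max-flow min-cut, the minimum cut capacity equals the max flow.
In the residual graph, reachable from Res: {Res, u1, u2, u3, u5}.
Min-cut edges: u2→u4 (2), u3→Out (4), u5→Out (5); capacity 2 + 4 + 5 = 11.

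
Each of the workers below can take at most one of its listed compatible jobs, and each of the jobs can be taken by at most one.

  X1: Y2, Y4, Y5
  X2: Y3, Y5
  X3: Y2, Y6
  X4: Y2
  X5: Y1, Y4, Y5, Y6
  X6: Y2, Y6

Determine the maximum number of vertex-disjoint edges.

Unit-capacity flow: source→left, listed edges, right→sink; max matching = max flow.
Augmenting path X1→Y2 (+1); matched 1.
Augmenting path X2→Y3 (+1); matched 2.
Augmenting path X3→Y6 (+1); matched 3.
Augmenting path X5→Y1 (+1); matched 4.
Augmenting path X4→Y2→X1→Y4 (+1); matched 5.
No augmenting path remains; maximum matching = 5.
König certificate: {X1, X2, X5, Y2, Y6} is a vertex cover of size 5 (every listed pair touches it), so no matching can be larger.

5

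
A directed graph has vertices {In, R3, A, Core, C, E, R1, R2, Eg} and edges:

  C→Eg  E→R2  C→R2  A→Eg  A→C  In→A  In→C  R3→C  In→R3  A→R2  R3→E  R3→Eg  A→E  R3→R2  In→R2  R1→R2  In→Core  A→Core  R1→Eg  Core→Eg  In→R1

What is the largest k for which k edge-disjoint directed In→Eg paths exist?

Assign every edge capacity 1; by Menger, the answer equals the max flow.
Path In→R3→Eg (+1); total 1.
Path In→A→Eg (+1); total 2.
Path In→Core→Eg (+1); total 3.
Path In→C→Eg (+1); total 4.
Path In→R1→Eg (+1); total 5.
No residual In→Eg path; max flow = 5.
Certifying cut of size 5: {In→A, In→C, In→Core, In→R1, In→R3}.

5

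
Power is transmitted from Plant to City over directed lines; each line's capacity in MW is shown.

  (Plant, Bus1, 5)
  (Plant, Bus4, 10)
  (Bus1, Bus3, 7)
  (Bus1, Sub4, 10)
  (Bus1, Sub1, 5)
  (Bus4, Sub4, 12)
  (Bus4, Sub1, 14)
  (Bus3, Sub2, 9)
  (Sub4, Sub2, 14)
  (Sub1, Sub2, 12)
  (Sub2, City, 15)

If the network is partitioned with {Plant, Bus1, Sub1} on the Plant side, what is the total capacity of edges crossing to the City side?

39

Edges leaving {Plant, Bus1, Sub1}: Plant→Bus4 (10), Bus1→Bus3 (7), Bus1→Sub4 (10), Sub1→Sub2 (12).
Cut capacity = 10 + 7 + 10 + 12 = 39.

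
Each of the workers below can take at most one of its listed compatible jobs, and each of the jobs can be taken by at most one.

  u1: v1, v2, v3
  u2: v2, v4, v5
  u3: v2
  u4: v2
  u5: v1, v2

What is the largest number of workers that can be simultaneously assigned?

Unit-capacity flow: source→left, listed edges, right→sink; max matching = max flow.
Augmenting path u1→v1 (+1); matched 1.
Augmenting path u2→v2 (+1); matched 2.
Augmenting path u3→v2→u2→v4 (+1); matched 3.
Augmenting path u5→v1→u1→v3 (+1); matched 4.
No augmenting path remains; maximum matching = 4.
König certificate: {u1, u2, u5, v2} is a vertex cover of size 4 (every listed pair touches it), so no matching can be larger.

4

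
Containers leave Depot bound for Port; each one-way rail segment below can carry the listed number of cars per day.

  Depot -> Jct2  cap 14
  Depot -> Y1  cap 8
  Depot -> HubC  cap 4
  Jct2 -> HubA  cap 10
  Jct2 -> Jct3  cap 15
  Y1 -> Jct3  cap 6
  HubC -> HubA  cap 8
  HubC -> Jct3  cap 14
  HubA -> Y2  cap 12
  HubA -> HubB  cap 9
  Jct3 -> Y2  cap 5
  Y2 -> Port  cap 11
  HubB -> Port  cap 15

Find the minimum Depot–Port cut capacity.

Augment Depot→Jct2→HubA→Y2→Port: bottleneck 10, flow now 10.
Augment Depot→Jct2→Jct3→Y2→Port: bottleneck 1, flow now 11.
Augment Depot→HubC→HubA→HubB→Port: bottleneck 4, flow now 15.
Augment Depot→Jct2→Jct3→Y2→HubA→HubB→Port: bottleneck 3, flow now 18. (uses reverse residual edge)
Augment Depot→Y1→Jct3→Y2→HubA→HubB→Port: bottleneck 1, flow now 19. (uses reverse residual edge)
No augmenting path remains; maximum flow = 19.
By max-flow min-cut, the minimum cut capacity equals the max flow.
In the residual graph, reachable from Depot: {Depot, Jct2, Y1, Jct3}.
Min-cut edges: Depot→HubC (4), Jct2→HubA (10), Jct3→Y2 (5); capacity 4 + 10 + 5 = 19.

19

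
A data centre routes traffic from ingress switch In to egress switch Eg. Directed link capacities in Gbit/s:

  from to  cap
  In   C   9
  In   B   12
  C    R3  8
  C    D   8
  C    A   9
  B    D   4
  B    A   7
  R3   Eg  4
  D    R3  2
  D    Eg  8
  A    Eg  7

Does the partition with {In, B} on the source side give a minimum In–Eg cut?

No — its capacity is 20, but the minimum cut has capacity 19.

Given cut capacity: 9 + 4 + 7 = 20.
Augment In→C→R3→Eg: bottleneck 4, flow now 4.
Augment In→C→D→Eg: bottleneck 5, flow now 9.
Augment In→B→D→Eg: bottleneck 3, flow now 12.
Augment In→B→A→Eg: bottleneck 7, flow now 19.
No augmenting path remains; maximum flow = 19.
In the residual graph, reachable from In: {In, C, B, R3, D, A}.
Min-cut edges: R3→Eg (4), D→Eg (8), A→Eg (7); capacity 4 + 8 + 7 = 19.
Cut capacity 20 exceeds the max flow 19, so it is not minimum.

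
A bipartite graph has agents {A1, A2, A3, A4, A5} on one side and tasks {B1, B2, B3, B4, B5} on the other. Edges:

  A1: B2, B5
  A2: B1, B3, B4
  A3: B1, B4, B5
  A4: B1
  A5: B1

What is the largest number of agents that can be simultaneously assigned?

4

Unit-capacity flow: source→left, listed edges, right→sink; max matching = max flow.
Augmenting path A1→B2 (+1); matched 1.
Augmenting path A2→B1 (+1); matched 2.
Augmenting path A3→B4 (+1); matched 3.
Augmenting path A4→B1→A2→B3 (+1); matched 4.
No augmenting path remains; maximum matching = 4.
König certificate: {A1, A2, A3, B1} is a vertex cover of size 4 (every listed pair touches it), so no matching can be larger.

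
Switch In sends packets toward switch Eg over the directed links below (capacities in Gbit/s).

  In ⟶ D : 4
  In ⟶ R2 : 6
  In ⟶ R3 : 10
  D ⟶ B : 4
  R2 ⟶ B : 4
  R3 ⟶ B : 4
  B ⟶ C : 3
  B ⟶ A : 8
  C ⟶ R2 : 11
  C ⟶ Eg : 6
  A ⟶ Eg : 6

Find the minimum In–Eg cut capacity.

9

Augment In→D→B→C→Eg: bottleneck 3, flow now 3.
Augment In→D→B→A→Eg: bottleneck 1, flow now 4.
Augment In→R2→B→A→Eg: bottleneck 4, flow now 8.
Augment In→R3→B→A→Eg: bottleneck 1, flow now 9.
No augmenting path remains; maximum flow = 9.
By max-flow min-cut, the minimum cut capacity equals the max flow.
In the residual graph, reachable from In: {In, D, R2, R3, B, A}.
Min-cut edges: B→C (3), A→Eg (6); capacity 3 + 6 = 9.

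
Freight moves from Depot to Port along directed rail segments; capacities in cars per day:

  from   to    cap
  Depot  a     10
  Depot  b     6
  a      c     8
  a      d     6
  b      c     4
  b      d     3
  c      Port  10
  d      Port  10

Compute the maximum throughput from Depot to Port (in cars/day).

Augment Depot→a→c→Port: bottleneck 8, flow now 8.
Augment Depot→a→d→Port: bottleneck 2, flow now 10.
Augment Depot→b→c→Port: bottleneck 2, flow now 12.
Augment Depot→b→d→Port: bottleneck 3, flow now 15.
Augment Depot→b→c→a→d→Port: bottleneck 1, flow now 16. (uses reverse residual edge)
No augmenting path remains; maximum flow = 16.
In the residual graph, reachable from Depot: {Depot}.
Min-cut edges: Depot→a (10), Depot→b (6); capacity 10 + 6 = 16.
This cut is saturated, so no flow can exceed 16.

16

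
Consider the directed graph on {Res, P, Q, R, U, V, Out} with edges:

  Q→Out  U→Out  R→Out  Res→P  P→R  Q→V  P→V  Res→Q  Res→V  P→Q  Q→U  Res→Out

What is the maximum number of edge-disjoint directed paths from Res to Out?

Assign every edge capacity 1; by Menger, the answer equals the max flow.
Path Res→Out (+1); total 1.
Path Res→Q→Out (+1); total 2.
Path Res→P→R→Out (+1); total 3.
No residual Res→Out path; max flow = 3.
Certifying cut of size 3: {Res→Out, Res→P, Res→Q}.

3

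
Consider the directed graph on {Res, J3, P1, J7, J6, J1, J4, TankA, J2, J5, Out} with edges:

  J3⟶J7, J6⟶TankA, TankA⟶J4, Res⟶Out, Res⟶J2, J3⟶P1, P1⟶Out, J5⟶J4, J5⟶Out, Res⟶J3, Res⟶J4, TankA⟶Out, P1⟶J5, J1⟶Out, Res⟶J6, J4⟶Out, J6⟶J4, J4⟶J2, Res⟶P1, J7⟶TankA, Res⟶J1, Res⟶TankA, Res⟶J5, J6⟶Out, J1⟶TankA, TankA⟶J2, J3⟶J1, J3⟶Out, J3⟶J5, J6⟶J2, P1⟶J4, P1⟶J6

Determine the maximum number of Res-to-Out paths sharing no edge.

Assign every edge capacity 1; by Menger, the answer equals the max flow.
Path Res→Out (+1); total 1.
Path Res→J3→Out (+1); total 2.
Path Res→P1→Out (+1); total 3.
Path Res→J6→Out (+1); total 4.
Path Res→J1→Out (+1); total 5.
Path Res→J4→Out (+1); total 6.
Path Res→TankA→Out (+1); total 7.
Path Res→J5→Out (+1); total 8.
No residual Res→Out path; max flow = 8.
Certifying cut of size 8: {Res→J1, Res→J3, Res→J4, Res→J5, Res→J6, Res→Out, Res→P1, Res→TankA}.

8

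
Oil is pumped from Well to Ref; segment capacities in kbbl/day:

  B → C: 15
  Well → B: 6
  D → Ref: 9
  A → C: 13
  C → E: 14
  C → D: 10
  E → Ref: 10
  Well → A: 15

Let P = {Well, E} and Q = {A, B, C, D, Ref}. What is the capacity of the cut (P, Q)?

Edges leaving {Well, E}: Well→A (15), Well→B (6), E→Ref (10).
Cut capacity = 15 + 6 + 10 = 31.

31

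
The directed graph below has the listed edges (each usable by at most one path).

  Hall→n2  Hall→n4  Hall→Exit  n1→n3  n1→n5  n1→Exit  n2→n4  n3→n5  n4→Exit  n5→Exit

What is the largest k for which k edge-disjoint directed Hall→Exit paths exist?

2

Assign every edge capacity 1; by Menger, the answer equals the max flow.
Path Hall→Exit (+1); total 1.
Path Hall→n4→Exit (+1); total 2.
No residual Hall→Exit path; max flow = 2.
Certifying cut of size 2: {Hall→Exit, n4→Exit}.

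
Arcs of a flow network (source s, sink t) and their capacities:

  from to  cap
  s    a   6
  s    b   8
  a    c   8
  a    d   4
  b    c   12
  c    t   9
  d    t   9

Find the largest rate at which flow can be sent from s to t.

Augment s→a→c→t: bottleneck 6, flow now 6.
Augment s→b→c→t: bottleneck 3, flow now 9.
Augment s→b→c→a→d→t: bottleneck 4, flow now 13. (uses reverse residual edge)
No augmenting path remains; maximum flow = 13.
In the residual graph, reachable from s: {s, a, b, c}.
Min-cut edges: a→d (4), c→t (9); capacity 4 + 9 = 13.
This cut is saturated, so no flow can exceed 13.

13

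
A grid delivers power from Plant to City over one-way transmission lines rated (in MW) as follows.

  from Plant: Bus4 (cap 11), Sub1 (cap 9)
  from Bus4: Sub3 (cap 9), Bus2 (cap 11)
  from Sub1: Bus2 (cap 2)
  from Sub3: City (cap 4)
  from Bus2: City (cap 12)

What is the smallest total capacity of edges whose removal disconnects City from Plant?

13

Augment Plant→Bus4→Sub3→City: bottleneck 4, flow now 4.
Augment Plant→Bus4→Bus2→City: bottleneck 7, flow now 11.
Augment Plant→Sub1→Bus2→City: bottleneck 2, flow now 13.
No augmenting path remains; maximum flow = 13.
By max-flow min-cut, the minimum cut capacity equals the max flow.
In the residual graph, reachable from Plant: {Plant, Sub1}.
Min-cut edges: Plant→Bus4 (11), Sub1→Bus2 (2); capacity 11 + 2 = 13.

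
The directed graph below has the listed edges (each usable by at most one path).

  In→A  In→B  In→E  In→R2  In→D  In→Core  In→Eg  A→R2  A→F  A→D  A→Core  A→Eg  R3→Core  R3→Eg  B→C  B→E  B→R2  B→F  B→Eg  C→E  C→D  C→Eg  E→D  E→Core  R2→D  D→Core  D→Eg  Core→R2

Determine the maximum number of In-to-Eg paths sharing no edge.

Assign every edge capacity 1; by Menger, the answer equals the max flow.
Path In→Eg (+1); total 1.
Path In→A→Eg (+1); total 2.
Path In→B→Eg (+1); total 3.
Path In→D→Eg (+1); total 4.
No residual In→Eg path; max flow = 4.
Certifying cut of size 4: {D→Eg, In→A, In→B, In→Eg}.

4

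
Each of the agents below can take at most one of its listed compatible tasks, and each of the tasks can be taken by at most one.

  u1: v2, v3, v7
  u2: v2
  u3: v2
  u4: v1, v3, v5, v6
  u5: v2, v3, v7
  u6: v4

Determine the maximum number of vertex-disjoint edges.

5

Unit-capacity flow: source→left, listed edges, right→sink; max matching = max flow.
Augmenting path u1→v2 (+1); matched 1.
Augmenting path u4→v1 (+1); matched 2.
Augmenting path u5→v3 (+1); matched 3.
Augmenting path u6→v4 (+1); matched 4.
Augmenting path u2→v2→u1→v7 (+1); matched 5.
No augmenting path remains; maximum matching = 5.
König certificate: {u1, u4, u5, u6, v2} is a vertex cover of size 5 (every listed pair touches it), so no matching can be larger.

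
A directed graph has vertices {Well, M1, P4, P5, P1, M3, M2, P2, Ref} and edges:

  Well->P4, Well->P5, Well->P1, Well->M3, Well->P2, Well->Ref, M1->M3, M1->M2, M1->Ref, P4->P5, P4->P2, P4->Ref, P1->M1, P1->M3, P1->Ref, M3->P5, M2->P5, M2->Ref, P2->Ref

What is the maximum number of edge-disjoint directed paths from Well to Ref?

Assign every edge capacity 1; by Menger, the answer equals the max flow.
Path Well→Ref (+1); total 1.
Path Well→P4→Ref (+1); total 2.
Path Well→P1→Ref (+1); total 3.
Path Well→P2→Ref (+1); total 4.
No residual Well→Ref path; max flow = 4.
Certifying cut of size 4: {Well→P1, Well→P2, Well→P4, Well→Ref}.

4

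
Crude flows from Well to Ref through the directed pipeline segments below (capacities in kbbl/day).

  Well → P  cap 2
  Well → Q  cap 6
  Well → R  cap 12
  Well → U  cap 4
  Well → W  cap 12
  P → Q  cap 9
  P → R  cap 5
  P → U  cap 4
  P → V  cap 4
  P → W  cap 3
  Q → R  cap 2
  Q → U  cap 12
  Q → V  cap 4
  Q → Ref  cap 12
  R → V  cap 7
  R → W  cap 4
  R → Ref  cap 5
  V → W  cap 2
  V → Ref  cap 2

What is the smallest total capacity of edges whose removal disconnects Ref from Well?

15

Augment Well→Q→Ref: bottleneck 6, flow now 6.
Augment Well→R→Ref: bottleneck 5, flow now 11.
Augment Well→P→Q→Ref: bottleneck 2, flow now 13.
Augment Well→R→V→Ref: bottleneck 2, flow now 15.
No augmenting path remains; maximum flow = 15.
By max-flow min-cut, the minimum cut capacity equals the max flow.
In the residual graph, reachable from Well: {Well, R, U, V, W}.
Min-cut edges: Well→P (2), Well→Q (6), R→Ref (5), V→Ref (2); capacity 2 + 6 + 5 + 2 = 15.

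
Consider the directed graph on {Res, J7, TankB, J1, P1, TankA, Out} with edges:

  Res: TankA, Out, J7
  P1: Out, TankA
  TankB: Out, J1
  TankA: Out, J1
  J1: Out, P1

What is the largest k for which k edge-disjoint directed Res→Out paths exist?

Assign every edge capacity 1; by Menger, the answer equals the max flow.
Path Res→Out (+1); total 1.
Path Res→TankA→Out (+1); total 2.
No residual Res→Out path; max flow = 2.
Certifying cut of size 2: {Res→Out, Res→TankA}.

2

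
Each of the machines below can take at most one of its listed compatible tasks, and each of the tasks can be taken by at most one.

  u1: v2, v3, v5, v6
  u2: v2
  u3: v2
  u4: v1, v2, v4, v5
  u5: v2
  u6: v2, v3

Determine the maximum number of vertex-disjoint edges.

Unit-capacity flow: source→left, listed edges, right→sink; max matching = max flow.
Augmenting path u1→v2 (+1); matched 1.
Augmenting path u4→v1 (+1); matched 2.
Augmenting path u6→v3 (+1); matched 3.
Augmenting path u2→v2→u1→v5 (+1); matched 4.
No augmenting path remains; maximum matching = 4.
König certificate: {u1, u4, u6, v2} is a vertex cover of size 4 (every listed pair touches it), so no matching can be larger.

4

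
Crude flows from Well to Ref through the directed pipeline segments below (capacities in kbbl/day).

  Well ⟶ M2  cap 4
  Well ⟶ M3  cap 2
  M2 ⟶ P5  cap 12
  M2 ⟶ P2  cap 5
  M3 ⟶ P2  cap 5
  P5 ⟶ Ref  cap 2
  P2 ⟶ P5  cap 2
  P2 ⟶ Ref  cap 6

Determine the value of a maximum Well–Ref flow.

Augment Well→M2→P5→Ref: bottleneck 2, flow now 2.
Augment Well→M2→P2→Ref: bottleneck 2, flow now 4.
Augment Well→M3→P2→Ref: bottleneck 2, flow now 6.
No augmenting path remains; maximum flow = 6.
In the residual graph, reachable from Well: {Well}.
Min-cut edges: Well→M2 (4), Well→M3 (2); capacity 4 + 2 = 6.
This cut is saturated, so no flow can exceed 6.

6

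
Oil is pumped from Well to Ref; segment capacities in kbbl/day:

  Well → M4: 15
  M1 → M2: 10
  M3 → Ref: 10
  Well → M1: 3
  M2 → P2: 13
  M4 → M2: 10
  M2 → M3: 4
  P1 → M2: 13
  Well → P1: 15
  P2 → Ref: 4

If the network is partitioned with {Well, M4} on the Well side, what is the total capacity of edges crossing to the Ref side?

Edges leaving {Well, M4}: Well→P1 (15), Well→M1 (3), M4→M2 (10).
Cut capacity = 15 + 3 + 10 = 28.

28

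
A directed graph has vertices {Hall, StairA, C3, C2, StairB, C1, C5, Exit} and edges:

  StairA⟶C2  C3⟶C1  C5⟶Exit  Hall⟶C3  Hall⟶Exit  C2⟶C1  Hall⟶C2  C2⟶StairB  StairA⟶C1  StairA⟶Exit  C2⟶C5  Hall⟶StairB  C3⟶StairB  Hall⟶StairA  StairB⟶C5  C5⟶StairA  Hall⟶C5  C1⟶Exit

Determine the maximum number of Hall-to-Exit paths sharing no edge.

4

Assign every edge capacity 1; by Menger, the answer equals the max flow.
Path Hall→Exit (+1); total 1.
Path Hall→StairA→Exit (+1); total 2.
Path Hall→C5→Exit (+1); total 3.
Path Hall→C3→C1→Exit (+1); total 4.
No residual Hall→Exit path; max flow = 4.
Certifying cut of size 4: {C1→Exit, C5→Exit, Hall→Exit, StairA→Exit}.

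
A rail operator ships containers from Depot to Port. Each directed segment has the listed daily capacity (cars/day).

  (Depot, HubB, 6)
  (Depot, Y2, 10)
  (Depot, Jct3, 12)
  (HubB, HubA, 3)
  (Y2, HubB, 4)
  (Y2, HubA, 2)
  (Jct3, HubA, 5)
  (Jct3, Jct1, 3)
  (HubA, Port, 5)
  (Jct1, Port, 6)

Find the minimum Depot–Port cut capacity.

Augment Depot→HubB→HubA→Port: bottleneck 3, flow now 3.
Augment Depot→Y2→HubA→Port: bottleneck 2, flow now 5.
Augment Depot→Jct3→Jct1→Port: bottleneck 3, flow now 8.
No augmenting path remains; maximum flow = 8.
By max-flow min-cut, the minimum cut capacity equals the max flow.
In the residual graph, reachable from Depot: {Depot, HubB, Y2, Jct3, HubA}.
Min-cut edges: Jct3→Jct1 (3), HubA→Port (5); capacity 3 + 5 = 8.

8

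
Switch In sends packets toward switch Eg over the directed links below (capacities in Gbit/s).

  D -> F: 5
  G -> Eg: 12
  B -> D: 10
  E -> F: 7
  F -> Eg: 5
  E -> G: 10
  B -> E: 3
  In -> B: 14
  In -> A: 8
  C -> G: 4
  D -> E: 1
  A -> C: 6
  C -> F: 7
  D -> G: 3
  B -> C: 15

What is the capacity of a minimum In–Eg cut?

16

Augment In→A→C→F→Eg: bottleneck 5, flow now 5.
Augment In→A→C→G→Eg: bottleneck 1, flow now 6.
Augment In→B→C→G→Eg: bottleneck 3, flow now 9.
Augment In→B→D→G→Eg: bottleneck 3, flow now 12.
Augment In→B→E→G→Eg: bottleneck 3, flow now 15.
Augment In→B→D→E→G→Eg: bottleneck 1, flow now 16.
No augmenting path remains; maximum flow = 16.
By max-flow min-cut, the minimum cut capacity equals the max flow.
In the residual graph, reachable from In: {In, A, B, C, D, F}.
Min-cut edges: B→E (3), C→G (4), D→E (1), D→G (3), F→Eg (5); capacity 3 + 4 + 1 + 3 + 5 = 16.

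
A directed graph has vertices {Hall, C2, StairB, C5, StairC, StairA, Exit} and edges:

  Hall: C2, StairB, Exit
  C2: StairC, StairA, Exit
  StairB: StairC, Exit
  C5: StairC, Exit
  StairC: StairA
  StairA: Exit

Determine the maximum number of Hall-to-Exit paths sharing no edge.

Assign every edge capacity 1; by Menger, the answer equals the max flow.
Path Hall→Exit (+1); total 1.
Path Hall→C2→Exit (+1); total 2.
Path Hall→StairB→Exit (+1); total 3.
No residual Hall→Exit path; max flow = 3.
Certifying cut of size 3: {Hall→C2, Hall→Exit, Hall→StairB}.

3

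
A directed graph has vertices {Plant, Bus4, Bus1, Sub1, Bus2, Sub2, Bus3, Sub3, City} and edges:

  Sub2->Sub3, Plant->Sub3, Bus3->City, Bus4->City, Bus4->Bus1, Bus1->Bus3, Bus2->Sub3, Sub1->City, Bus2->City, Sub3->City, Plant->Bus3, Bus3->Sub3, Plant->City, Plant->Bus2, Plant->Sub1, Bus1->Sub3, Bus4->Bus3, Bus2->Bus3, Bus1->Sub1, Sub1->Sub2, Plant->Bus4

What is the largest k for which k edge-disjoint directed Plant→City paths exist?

Assign every edge capacity 1; by Menger, the answer equals the max flow.
Path Plant→City (+1); total 1.
Path Plant→Bus4→City (+1); total 2.
Path Plant→Sub1→City (+1); total 3.
Path Plant→Bus2→City (+1); total 4.
Path Plant→Bus3→City (+1); total 5.
Path Plant→Sub3→City (+1); total 6.
No residual Plant→City path; max flow = 6.
Certifying cut of size 6: {Plant→Bus2, Plant→Bus3, Plant→Bus4, Plant→City, Plant→Sub1, Plant→Sub3}.

6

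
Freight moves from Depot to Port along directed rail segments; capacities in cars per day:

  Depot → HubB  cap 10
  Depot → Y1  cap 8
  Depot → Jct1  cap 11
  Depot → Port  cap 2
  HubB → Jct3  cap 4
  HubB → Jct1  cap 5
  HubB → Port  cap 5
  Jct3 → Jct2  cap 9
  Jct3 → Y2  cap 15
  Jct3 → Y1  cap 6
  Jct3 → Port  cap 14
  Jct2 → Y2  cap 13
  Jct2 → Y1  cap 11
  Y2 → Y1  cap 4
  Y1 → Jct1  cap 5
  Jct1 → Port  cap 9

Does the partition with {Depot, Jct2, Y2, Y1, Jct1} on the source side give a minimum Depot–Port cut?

No — its capacity is 21, but the minimum cut has capacity 20.

Given cut capacity: 10 + 2 + 9 = 21.
Augment Depot→Port: bottleneck 2, flow now 2.
Augment Depot→HubB→Port: bottleneck 5, flow now 7.
Augment Depot→Jct1→Port: bottleneck 9, flow now 16.
Augment Depot→HubB→Jct3→Port: bottleneck 4, flow now 20.
No augmenting path remains; maximum flow = 20.
In the residual graph, reachable from Depot: {Depot, HubB, Y1, Jct1}.
Min-cut edges: Depot→Port (2), HubB→Jct3 (4), HubB→Port (5), Jct1→Port (9); capacity 2 + 4 + 5 + 9 = 20.
Cut capacity 21 exceeds the max flow 20, so it is not minimum.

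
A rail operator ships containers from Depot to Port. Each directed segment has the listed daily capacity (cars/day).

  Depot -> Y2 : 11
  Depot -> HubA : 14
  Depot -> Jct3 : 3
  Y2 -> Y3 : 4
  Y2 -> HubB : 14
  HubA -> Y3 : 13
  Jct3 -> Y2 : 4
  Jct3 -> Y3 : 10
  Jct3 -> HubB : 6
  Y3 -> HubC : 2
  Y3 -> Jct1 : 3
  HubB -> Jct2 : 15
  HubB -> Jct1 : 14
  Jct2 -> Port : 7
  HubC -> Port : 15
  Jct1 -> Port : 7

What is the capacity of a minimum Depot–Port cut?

16

Augment Depot→Y2→Y3→HubC→Port: bottleneck 2, flow now 2.
Augment Depot→Y2→Y3→Jct1→Port: bottleneck 2, flow now 4.
Augment Depot→Y2→HubB→Jct2→Port: bottleneck 7, flow now 11.
Augment Depot→HubA→Y3→Jct1→Port: bottleneck 1, flow now 12.
Augment Depot→Jct3→HubB→Jct1→Port: bottleneck 3, flow now 15.
Augment Depot→HubA→Y3→Y2→HubB→Jct1→Port: bottleneck 1, flow now 16. (uses reverse residual edge)
No augmenting path remains; maximum flow = 16.
By max-flow min-cut, the minimum cut capacity equals the max flow.
In the residual graph, reachable from Depot: {Depot, Y2, HubA, Jct3, Y3, HubB, Jct2, Jct1}.
Min-cut edges: Y3→HubC (2), Jct2→Port (7), Jct1→Port (7); capacity 2 + 7 + 7 = 16.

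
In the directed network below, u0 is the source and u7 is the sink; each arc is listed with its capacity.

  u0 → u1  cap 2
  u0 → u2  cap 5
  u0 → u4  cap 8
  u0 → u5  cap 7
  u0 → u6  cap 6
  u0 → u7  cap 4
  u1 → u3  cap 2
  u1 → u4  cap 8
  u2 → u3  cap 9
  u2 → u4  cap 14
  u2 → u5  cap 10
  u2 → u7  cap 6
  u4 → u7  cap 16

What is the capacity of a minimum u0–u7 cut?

Augment u0→u7: bottleneck 4, flow now 4.
Augment u0→u2→u7: bottleneck 5, flow now 9.
Augment u0→u4→u7: bottleneck 8, flow now 17.
Augment u0→u1→u4→u7: bottleneck 2, flow now 19.
No augmenting path remains; maximum flow = 19.
By max-flow min-cut, the minimum cut capacity equals the max flow.
In the residual graph, reachable from u0: {u0, u5, u6}.
Min-cut edges: u0→u1 (2), u0→u2 (5), u0→u4 (8), u0→u7 (4); capacity 2 + 5 + 8 + 4 = 19.

19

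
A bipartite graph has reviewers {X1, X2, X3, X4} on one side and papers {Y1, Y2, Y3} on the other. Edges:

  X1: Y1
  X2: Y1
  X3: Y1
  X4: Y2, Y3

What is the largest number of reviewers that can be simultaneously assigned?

2

Unit-capacity flow: source→left, listed edges, right→sink; max matching = max flow.
Augmenting path X1→Y1 (+1); matched 1.
Augmenting path X4→Y2 (+1); matched 2.
No augmenting path remains; maximum matching = 2.
König certificate: {X4, Y1} is a vertex cover of size 2 (every listed pair touches it), so no matching can be larger.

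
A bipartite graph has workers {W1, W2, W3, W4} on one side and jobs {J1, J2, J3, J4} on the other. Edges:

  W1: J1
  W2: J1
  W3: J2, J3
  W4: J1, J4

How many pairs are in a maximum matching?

3

Unit-capacity flow: source→left, listed edges, right→sink; max matching = max flow.
Augmenting path W1→J1 (+1); matched 1.
Augmenting path W3→J2 (+1); matched 2.
Augmenting path W4→J4 (+1); matched 3.
No augmenting path remains; maximum matching = 3.
König certificate: {W3, W4, J1} is a vertex cover of size 3 (every listed pair touches it), so no matching can be larger.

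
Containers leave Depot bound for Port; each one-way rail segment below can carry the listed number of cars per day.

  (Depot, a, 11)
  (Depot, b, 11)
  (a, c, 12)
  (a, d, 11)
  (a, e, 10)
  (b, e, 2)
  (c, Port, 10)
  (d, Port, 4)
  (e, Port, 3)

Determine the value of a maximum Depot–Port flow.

13

Augment Depot→a→c→Port: bottleneck 10, flow now 10.
Augment Depot→a→d→Port: bottleneck 1, flow now 11.
Augment Depot→b→e→Port: bottleneck 2, flow now 13.
No augmenting path remains; maximum flow = 13.
In the residual graph, reachable from Depot: {Depot, b}.
Min-cut edges: Depot→a (11), b→e (2); capacity 11 + 2 = 13.
This cut is saturated, so no flow can exceed 13.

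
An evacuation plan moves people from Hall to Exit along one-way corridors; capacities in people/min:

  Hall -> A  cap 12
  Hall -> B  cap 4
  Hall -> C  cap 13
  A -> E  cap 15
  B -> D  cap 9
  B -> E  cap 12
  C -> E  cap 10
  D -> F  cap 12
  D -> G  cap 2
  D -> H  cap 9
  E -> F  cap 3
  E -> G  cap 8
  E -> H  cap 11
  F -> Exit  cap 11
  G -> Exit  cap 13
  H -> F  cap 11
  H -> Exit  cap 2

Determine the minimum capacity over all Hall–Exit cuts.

23

Augment Hall→A→E→F→Exit: bottleneck 3, flow now 3.
Augment Hall→A→E→G→Exit: bottleneck 8, flow now 11.
Augment Hall→A→E→H→Exit: bottleneck 1, flow now 12.
Augment Hall→B→D→F→Exit: bottleneck 4, flow now 16.
Augment Hall→C→E→H→Exit: bottleneck 1, flow now 17.
Augment Hall→C→E→H→F→Exit: bottleneck 4, flow now 21.
Augment Hall→C→E→H→F→D→G→Exit: bottleneck 2, flow now 23. (uses reverse residual edge)
No augmenting path remains; maximum flow = 23.
By max-flow min-cut, the minimum cut capacity equals the max flow.
In the residual graph, reachable from Hall: {Hall, A, B, C, D, E, F, H}.
Min-cut edges: D→G (2), E→G (8), F→Exit (11), H→Exit (2); capacity 2 + 8 + 11 + 2 = 23.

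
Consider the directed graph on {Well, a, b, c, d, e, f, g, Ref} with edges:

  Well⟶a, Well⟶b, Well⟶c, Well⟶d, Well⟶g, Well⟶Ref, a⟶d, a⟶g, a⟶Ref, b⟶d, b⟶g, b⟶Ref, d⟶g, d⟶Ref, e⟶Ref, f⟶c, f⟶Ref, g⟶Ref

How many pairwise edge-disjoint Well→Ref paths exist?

5

Assign every edge capacity 1; by Menger, the answer equals the max flow.
Path Well→Ref (+1); total 1.
Path Well→a→Ref (+1); total 2.
Path Well→b→Ref (+1); total 3.
Path Well→d→Ref (+1); total 4.
Path Well→g→Ref (+1); total 5.
No residual Well→Ref path; max flow = 5.
Certifying cut of size 5: {Well→Ref, Well→a, Well→b, Well→d, Well→g}.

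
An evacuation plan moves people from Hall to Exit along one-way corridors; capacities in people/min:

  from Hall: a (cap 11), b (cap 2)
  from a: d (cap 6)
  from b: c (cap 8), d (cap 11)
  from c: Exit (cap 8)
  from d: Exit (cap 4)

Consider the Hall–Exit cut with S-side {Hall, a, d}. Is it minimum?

Yes — it is a minimum cut (capacity 6).

Given cut capacity: 2 + 4 = 6.
Augment Hall→a→d→Exit: bottleneck 4, flow now 4.
Augment Hall→b→c→Exit: bottleneck 2, flow now 6.
No augmenting path remains; maximum flow = 6.
Cut capacity 6 equals the max flow, so it is a minimum cut.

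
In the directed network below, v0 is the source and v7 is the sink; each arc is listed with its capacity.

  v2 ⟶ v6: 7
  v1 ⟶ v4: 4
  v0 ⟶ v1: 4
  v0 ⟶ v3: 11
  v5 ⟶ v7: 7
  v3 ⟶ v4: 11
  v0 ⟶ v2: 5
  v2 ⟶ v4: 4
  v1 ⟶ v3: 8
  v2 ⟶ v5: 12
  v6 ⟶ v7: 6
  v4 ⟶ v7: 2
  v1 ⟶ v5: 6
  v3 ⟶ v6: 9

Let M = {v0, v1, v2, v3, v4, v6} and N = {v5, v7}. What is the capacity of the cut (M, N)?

Edges leaving {v0, v1, v2, v3, v4, v6}: v1→v5 (6), v2→v5 (12), v4→v7 (2), v6→v7 (6).
Cut capacity = 6 + 12 + 2 + 6 = 26.

26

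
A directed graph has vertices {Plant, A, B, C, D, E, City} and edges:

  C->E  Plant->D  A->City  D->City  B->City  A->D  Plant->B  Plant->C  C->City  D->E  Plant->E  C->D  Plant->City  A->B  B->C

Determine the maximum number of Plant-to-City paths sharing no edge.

4

Assign every edge capacity 1; by Menger, the answer equals the max flow.
Path Plant→City (+1); total 1.
Path Plant→B→City (+1); total 2.
Path Plant→C→City (+1); total 3.
Path Plant→D→City (+1); total 4.
No residual Plant→City path; max flow = 4.
Certifying cut of size 4: {Plant→B, Plant→C, Plant→City, Plant→D}.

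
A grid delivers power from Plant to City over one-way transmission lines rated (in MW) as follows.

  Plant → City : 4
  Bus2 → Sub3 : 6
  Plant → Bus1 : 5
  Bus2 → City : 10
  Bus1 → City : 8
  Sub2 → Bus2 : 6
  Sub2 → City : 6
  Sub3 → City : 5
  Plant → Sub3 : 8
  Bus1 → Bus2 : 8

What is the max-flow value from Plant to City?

Augment Plant→City: bottleneck 4, flow now 4.
Augment Plant→Bus1→City: bottleneck 5, flow now 9.
Augment Plant→Sub3→City: bottleneck 5, flow now 14.
No augmenting path remains; maximum flow = 14.
In the residual graph, reachable from Plant: {Plant, Sub3}.
Min-cut edges: Plant→Bus1 (5), Plant→City (4), Sub3→City (5); capacity 5 + 4 + 5 = 14.
This cut is saturated, so no flow can exceed 14.

14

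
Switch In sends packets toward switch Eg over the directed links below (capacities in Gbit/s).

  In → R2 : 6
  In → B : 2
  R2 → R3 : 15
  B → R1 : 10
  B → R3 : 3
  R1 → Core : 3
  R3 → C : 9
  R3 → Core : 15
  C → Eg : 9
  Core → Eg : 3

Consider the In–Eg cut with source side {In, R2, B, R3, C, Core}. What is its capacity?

22

Edges leaving {In, R2, B, R3, C, Core}: B→R1 (10), C→Eg (9), Core→Eg (3).
Cut capacity = 10 + 9 + 3 = 22.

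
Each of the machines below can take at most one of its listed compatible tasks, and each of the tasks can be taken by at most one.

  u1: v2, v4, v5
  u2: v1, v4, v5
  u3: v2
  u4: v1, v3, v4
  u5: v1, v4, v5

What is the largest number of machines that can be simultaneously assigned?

5

Unit-capacity flow: source→left, listed edges, right→sink; max matching = max flow.
Augmenting path u1→v2 (+1); matched 1.
Augmenting path u2→v1 (+1); matched 2.
Augmenting path u4→v3 (+1); matched 3.
Augmenting path u5→v4 (+1); matched 4.
Augmenting path u3→v2→u1→v5 (+1); matched 5.
No augmenting path remains; maximum matching = 5.
König certificate: {u1, u2, u3, u4, u5} is a vertex cover of size 5 (every listed pair touches it), so no matching can be larger.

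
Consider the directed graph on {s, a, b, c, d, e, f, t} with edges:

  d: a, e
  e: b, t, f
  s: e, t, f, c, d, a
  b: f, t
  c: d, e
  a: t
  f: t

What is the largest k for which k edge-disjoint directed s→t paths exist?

5

Assign every edge capacity 1; by Menger, the answer equals the max flow.
Path s→t (+1); total 1.
Path s→a→t (+1); total 2.
Path s→e→t (+1); total 3.
Path s→f→t (+1); total 4.
Path s→c→e→b→t (+1); total 5.
No residual s→t path; max flow = 5.
Certifying cut of size 5: {a→t, e→b, e→t, f→t, s→t}.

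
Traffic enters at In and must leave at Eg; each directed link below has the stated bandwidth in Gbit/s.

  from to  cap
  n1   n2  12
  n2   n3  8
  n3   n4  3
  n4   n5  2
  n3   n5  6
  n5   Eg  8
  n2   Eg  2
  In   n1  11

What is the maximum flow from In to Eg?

10

Augment In→n1→n2→Eg: bottleneck 2, flow now 2.
Augment In→n1→n2→n3→n5→Eg: bottleneck 6, flow now 8.
Augment In→n1→n2→n3→n4→n5→Eg: bottleneck 2, flow now 10.
No augmenting path remains; maximum flow = 10.
In the residual graph, reachable from In: {In, n1, n2}.
Min-cut edges: n2→n3 (8), n2→Eg (2); capacity 8 + 2 = 10.
This cut is saturated, so no flow can exceed 10.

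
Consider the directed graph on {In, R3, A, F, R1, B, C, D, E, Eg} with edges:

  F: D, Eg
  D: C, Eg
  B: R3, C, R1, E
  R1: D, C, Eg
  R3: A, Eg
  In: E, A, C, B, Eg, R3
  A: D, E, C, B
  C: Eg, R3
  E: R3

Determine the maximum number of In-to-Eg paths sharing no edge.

Assign every edge capacity 1; by Menger, the answer equals the max flow.
Path In→Eg (+1); total 1.
Path In→R3→Eg (+1); total 2.
Path In→C→Eg (+1); total 3.
Path In→A→D→Eg (+1); total 4.
Path In→B→R1→Eg (+1); total 5.
No residual In→Eg path; max flow = 5.
Certifying cut of size 5: {A→D, B→R1, C→Eg, In→Eg, R3→Eg}.

5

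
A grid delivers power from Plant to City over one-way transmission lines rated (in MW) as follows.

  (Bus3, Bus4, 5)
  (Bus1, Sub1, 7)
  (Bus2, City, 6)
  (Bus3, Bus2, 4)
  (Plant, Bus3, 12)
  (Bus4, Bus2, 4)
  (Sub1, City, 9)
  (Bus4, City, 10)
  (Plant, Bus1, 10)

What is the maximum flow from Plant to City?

Augment Plant→Bus3→Bus2→City: bottleneck 4, flow now 4.
Augment Plant→Bus3→Bus4→City: bottleneck 5, flow now 9.
Augment Plant→Bus1→Sub1→City: bottleneck 7, flow now 16.
No augmenting path remains; maximum flow = 16.
In the residual graph, reachable from Plant: {Plant, Bus3, Bus1}.
Min-cut edges: Bus3→Bus2 (4), Bus3→Bus4 (5), Bus1→Sub1 (7); capacity 4 + 5 + 7 = 16.
This cut is saturated, so no flow can exceed 16.

16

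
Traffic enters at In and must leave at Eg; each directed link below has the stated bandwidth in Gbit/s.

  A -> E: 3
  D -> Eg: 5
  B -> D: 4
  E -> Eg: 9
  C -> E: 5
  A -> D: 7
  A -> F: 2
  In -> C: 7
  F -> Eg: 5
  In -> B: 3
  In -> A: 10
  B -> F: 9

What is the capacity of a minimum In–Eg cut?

18

Augment In→A→D→Eg: bottleneck 5, flow now 5.
Augment In→A→E→Eg: bottleneck 3, flow now 8.
Augment In→A→F→Eg: bottleneck 2, flow now 10.
Augment In→B→F→Eg: bottleneck 3, flow now 13.
Augment In→C→E→Eg: bottleneck 5, flow now 18.
No augmenting path remains; maximum flow = 18.
By max-flow min-cut, the minimum cut capacity equals the max flow.
In the residual graph, reachable from In: {In, C}.
Min-cut edges: In→A (10), In→B (3), C→E (5); capacity 10 + 3 + 5 = 18.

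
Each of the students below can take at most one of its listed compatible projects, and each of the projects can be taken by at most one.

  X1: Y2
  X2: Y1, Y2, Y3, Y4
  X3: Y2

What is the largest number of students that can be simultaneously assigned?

Unit-capacity flow: source→left, listed edges, right→sink; max matching = max flow.
Augmenting path X1→Y2 (+1); matched 1.
Augmenting path X2→Y1 (+1); matched 2.
No augmenting path remains; maximum matching = 2.
König certificate: {X2, Y2} is a vertex cover of size 2 (every listed pair touches it), so no matching can be larger.

2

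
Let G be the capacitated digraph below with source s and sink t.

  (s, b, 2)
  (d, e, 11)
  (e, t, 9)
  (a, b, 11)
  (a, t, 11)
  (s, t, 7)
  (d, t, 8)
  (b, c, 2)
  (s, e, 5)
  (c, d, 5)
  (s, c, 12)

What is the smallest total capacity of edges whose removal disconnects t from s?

Augment s→t: bottleneck 7, flow now 7.
Augment s→e→t: bottleneck 5, flow now 12.
Augment s→c→d→t: bottleneck 5, flow now 17.
No augmenting path remains; maximum flow = 17.
By max-flow min-cut, the minimum cut capacity equals the max flow.
In the residual graph, reachable from s: {s, b, c}.
Min-cut edges: s→e (5), s→t (7), c→d (5); capacity 5 + 7 + 5 = 17.

17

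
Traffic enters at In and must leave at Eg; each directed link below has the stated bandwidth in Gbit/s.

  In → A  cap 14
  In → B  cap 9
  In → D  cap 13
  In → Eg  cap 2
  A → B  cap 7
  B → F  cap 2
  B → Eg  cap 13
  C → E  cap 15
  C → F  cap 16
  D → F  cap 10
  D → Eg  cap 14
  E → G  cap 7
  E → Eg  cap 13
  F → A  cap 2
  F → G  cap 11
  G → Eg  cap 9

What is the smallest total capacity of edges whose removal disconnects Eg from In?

30

Augment In→Eg: bottleneck 2, flow now 2.
Augment In→B→Eg: bottleneck 9, flow now 11.
Augment In→D→Eg: bottleneck 13, flow now 24.
Augment In→A→B→Eg: bottleneck 4, flow now 28.
Augment In→A→B→F→G→Eg: bottleneck 2, flow now 30.
No augmenting path remains; maximum flow = 30.
By max-flow min-cut, the minimum cut capacity equals the max flow.
In the residual graph, reachable from In: {In, A, B}.
Min-cut edges: In→D (13), In→Eg (2), B→F (2), B→Eg (13); capacity 13 + 2 + 2 + 13 = 30.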